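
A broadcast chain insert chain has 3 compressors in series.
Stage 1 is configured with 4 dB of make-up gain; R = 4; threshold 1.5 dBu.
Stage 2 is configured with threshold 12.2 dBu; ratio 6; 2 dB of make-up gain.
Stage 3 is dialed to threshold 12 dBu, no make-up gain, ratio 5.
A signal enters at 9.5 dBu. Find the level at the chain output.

Stage 1: 8 dB above 1.5 dBu, reduced 4:1 to 2 dB above → 3.5 dBu; +4 dB make-up → 7.5 dBu.
Stage 2: 7.5 dBu ≤ 12.2 dBu, so stage 2 doesn't engage; make-up brings it to 9.5 dBu.
Stage 3: 9.5 dBu ≤ 12 dBu, so stage 3 doesn't engage; output 9.5 dBu.

9.5 dBu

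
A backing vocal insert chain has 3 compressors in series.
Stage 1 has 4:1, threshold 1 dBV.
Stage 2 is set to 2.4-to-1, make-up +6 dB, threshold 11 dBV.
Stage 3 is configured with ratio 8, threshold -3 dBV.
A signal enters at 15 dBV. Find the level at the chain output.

-1.3125 dBV

Stage 1: overshoot 14 dB → 14/4 = 3.5 dB → 4.5 dBV.
Stage 2: below threshold (4.5 ≤ 11); passes unchanged; make-up brings it to 10.5 dBV.
Stage 3: 10.5 dBV is 13.5 dB over -3 dBV; at 8:1 that becomes 1.6875 dB over, giving -1.3125 dBV.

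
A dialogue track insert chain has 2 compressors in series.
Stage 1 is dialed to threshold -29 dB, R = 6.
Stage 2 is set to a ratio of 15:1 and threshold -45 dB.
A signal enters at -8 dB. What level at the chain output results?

Stage 1: -8 dB is 21 dB over -29 dB; at 6:1 that becomes 3.5 dB over, giving -25.5 dB.
Stage 2: overshoot 19.5 dB → 19.5/15 = 1.3 dB → -43.7 dB.

-43.7 dB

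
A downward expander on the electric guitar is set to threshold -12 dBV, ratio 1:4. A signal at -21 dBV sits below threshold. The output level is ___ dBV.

-48 dBV

The input is 9 dB below the -12 dBV threshold.
A 1:4 expander multiplies undershoot by 4: 9 × 4 = 36 dB below threshold.
Output = -12 − 36 = -48 dBV.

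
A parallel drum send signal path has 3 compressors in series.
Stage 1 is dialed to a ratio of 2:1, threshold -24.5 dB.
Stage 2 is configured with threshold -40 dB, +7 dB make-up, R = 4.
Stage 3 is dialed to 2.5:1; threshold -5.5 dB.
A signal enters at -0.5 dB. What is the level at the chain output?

-26.125 dB

Stage 1: overshoot 24 dB → 24/2 = 12 dB → -12.5 dB.
Stage 2: overshoot 27.5 dB → 27.5/4 = 6.875 dB → -33.125 dB; +7 dB make-up → -26.125 dB.
Stage 3: -26.125 dB is at or below the -5.5 dB threshold — no compression; output -26.125 dB.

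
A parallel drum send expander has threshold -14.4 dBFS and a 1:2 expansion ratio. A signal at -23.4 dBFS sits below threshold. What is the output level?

-32.4 dBFS

Undershoot = (-14.4) − (-23.4) = 9 dB.
At 1:2, that expands to 18 dB under threshold.
Output = -14.4 − 18 = -32.4 dBFS.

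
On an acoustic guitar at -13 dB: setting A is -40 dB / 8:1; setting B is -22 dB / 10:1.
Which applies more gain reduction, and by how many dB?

A: overshoot 27 dB → output overshoot 3.375 dB → GR 23.625 dB.
B: overshoot 9 dB → output overshoot 0.9 dB → GR 8.1 dB.
A applies 15.525 dB more gain reduction.

A, by 15.525 dB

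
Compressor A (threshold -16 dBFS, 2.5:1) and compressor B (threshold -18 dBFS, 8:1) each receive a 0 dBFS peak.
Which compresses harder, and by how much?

A: GR = 16 − 16/2.5 = 9.6 dB.
B: GR = 18 − 18/8 = 15.75 dB.
B reduces 6.15 dB more.

B, by 6.15 dB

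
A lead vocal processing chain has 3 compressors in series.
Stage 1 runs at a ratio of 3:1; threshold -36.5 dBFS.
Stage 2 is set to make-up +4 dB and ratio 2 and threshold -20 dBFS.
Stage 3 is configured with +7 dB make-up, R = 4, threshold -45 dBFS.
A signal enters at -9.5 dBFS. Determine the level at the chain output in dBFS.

-32.625 dBFS

Stage 1: 27 dB above -36.5 dBFS, reduced 3:1 to 9 dB above → -27.5 dBFS.
Stage 2: below threshold (-27.5 ≤ -20); passes unchanged; make-up brings it to -23.5 dBFS.
Stage 3: 21.5 dB above -45 dBFS, reduced 4:1 to 5.375 dB above → -39.625 dBFS; +7 dB make-up → -32.625 dBFS.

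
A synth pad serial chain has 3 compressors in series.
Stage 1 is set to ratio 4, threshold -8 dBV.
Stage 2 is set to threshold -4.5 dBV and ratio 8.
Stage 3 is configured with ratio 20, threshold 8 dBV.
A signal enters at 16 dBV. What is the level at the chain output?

Stage 1: 16 dBV is 24 dB over -8 dBV; at 4:1 that becomes 6 dB over, giving -2 dBV.
Stage 2: overshoot 2.5 dB → 2.5/8 = 0.3125 dB → -4.1875 dBV.
Stage 3: -4.1875 dBV ≤ 8 dBV, so stage 3 doesn't engage; output -4.1875 dBV.

-4.1875 dBV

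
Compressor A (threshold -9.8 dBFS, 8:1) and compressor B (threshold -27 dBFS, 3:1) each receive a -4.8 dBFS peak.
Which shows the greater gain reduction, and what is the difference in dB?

B, by 10.425 dB

A: overshoot 5 dB → output overshoot 0.625 dB → GR 4.375 dB.
B: overshoot 22.2 dB → output overshoot 7.4 dB → GR 14.8 dB.
B reduces 10.425 dB more.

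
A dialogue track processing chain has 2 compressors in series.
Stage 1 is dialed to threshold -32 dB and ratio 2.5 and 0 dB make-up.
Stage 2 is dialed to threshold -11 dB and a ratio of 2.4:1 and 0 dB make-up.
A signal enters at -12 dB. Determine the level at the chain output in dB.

-24 dB

Stage 1: 20 dB above -32 dB, reduced 2.5:1 to 8 dB above → -24 dB.
Stage 2: below threshold (-24 ≤ -11); passes unchanged; output -24 dB.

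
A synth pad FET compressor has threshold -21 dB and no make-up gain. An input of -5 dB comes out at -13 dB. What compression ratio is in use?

Input overshoot = -5 − (-21) = 16 dB; output overshoot = -13 − (-21) = 8 dB.
Ratio = 16 / 8 = 2.

2:1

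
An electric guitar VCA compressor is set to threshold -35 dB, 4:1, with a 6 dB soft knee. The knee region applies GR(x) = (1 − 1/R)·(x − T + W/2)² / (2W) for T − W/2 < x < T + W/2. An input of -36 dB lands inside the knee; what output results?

x − T + W/2 = -36 − (-35) + 3 = 2.
GR = (1 − 1/4) × 2² / 12 = 0.75 × 4 / 12 = 0.25 dB.
Output = -36 − 0.25 = -36.25 dB.

-36.25 dB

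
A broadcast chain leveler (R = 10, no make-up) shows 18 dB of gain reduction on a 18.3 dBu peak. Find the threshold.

Gain reduction = 18.3 − 0.3 = 18 dB; output overshoot = GR / (R − 1) = 18 / 9 = 2 dB.
Threshold = output − output overshoot = 0.3 − 2 = -1.7 dBu.

-1.7 dBu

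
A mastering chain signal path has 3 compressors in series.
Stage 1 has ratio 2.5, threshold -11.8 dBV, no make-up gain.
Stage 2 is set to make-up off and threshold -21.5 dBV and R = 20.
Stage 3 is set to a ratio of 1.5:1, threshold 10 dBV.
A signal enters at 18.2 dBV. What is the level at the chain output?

Stage 1: 30 dB above -11.8 dBV, reduced 2.5:1 to 12 dB above → 0.2 dBV.
Stage 2: 21.7 dB above -21.5 dBV, reduced 20:1 to 1.085 dB above → -20.415 dBV.
Stage 3: -20.415 dBV is at or below the 10 dBV threshold — no compression; output -20.415 dBV.

-20.415 dBV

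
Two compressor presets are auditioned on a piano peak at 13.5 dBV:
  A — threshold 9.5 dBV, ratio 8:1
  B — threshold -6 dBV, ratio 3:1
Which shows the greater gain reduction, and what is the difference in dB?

B, by 9.5 dB

A: overshoot 4 dB → output overshoot 0.5 dB → GR 3.5 dB.
B: overshoot 19.5 dB → output overshoot 6.5 dB → GR 13 dB.
B reduces 9.5 dB more.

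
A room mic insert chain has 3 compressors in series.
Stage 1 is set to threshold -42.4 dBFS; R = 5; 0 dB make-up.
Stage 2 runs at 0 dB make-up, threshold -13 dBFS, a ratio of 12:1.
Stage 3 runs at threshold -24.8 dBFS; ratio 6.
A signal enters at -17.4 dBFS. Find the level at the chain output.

-37.4 dBFS

Stage 1: overshoot 25 dB → 25/5 = 5 dB → -37.4 dBFS.
Stage 2: -37.4 dBFS ≤ -13 dBFS, so stage 2 doesn't engage; output -37.4 dBFS.
Stage 3: below threshold (-37.4 ≤ -24.8); passes unchanged; output -37.4 dBFS.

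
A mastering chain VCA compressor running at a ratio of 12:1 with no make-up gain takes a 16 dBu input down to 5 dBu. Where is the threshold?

Gain reduction = 16 − 5 = 11 dB; output overshoot = GR / (R − 1) = 11 / 11 = 1 dB.
Threshold = output − output overshoot = 5 − 1 = 4 dBu.

4 dBu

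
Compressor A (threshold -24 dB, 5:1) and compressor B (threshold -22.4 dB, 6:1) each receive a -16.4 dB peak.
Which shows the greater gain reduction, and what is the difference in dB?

A: GR = 7.6 − 7.6/5 = 6.08 dB.
B: GR = 6 − 6/6 = 5 dB.
A reduces 1.08 dB more.

A, by 1.08 dB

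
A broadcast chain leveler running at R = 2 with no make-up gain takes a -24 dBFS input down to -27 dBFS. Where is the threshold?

Gain reduction = -24 − (-27) = 3 dB; output overshoot = GR / (R − 1) = 3 / 1 = 3 dB.
Threshold = output − output overshoot = -27 − 3 = -30 dBFS.

-30 dBFS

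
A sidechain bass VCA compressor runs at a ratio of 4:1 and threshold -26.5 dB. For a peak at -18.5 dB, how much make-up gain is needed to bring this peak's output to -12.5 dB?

12 dB

Overshoot 8 dB → 8/4 = 2 dB after compression, so the compressed level is -26.5 + 2 = -24.5 dB.
Make-up = target − compressed = -12.5 − (-24.5) = 12 dB.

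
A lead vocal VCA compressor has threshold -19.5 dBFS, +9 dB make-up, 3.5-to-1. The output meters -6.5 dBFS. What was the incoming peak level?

-5.5 dBFS

Stripping the +9 dB make-up gives -15.5 dBFS at the gain stage.
The compressed level sits -15.5 − (-19.5) = 4 dB over threshold.
Before 3.5:1 compression the overshoot was 4 × 3.5 = 14 dB, so input = -19.5 + 14 = -5.5 dBFS.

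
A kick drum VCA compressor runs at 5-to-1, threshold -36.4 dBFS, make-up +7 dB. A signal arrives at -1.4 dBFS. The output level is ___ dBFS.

-1.4 dBFS sits 35 dB over threshold.
5:1 compression reduces that to 35/5 = 7 dB over.
That puts the output at -29.4 dBFS; make-up adds 7 dB, giving -22.4 dBFS.

-22.4 dBFS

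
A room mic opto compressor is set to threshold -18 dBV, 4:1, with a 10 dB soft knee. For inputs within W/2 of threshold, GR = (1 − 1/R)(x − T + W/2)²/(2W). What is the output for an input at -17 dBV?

x − T + W/2 = -17 − (-18) + 5 = 6.
GR = (1 − 1/4) × 6² / 20 = 0.75 × 36 / 20 = 1.35 dB.
Output = -17 − 1.35 = -18.35 dBV.

-18.35 dBV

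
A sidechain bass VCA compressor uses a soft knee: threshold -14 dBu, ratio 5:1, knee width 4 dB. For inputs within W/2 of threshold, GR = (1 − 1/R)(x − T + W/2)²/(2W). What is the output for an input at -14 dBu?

x − T + W/2 = -14 − (-14) + 2 = 2.
GR = (1 − 1/5) × 2² / 8 = 0.8 × 4 / 8 = 0.4 dB.
Output = -14 − 0.4 = -14.4 dBu.

-14.4 dBu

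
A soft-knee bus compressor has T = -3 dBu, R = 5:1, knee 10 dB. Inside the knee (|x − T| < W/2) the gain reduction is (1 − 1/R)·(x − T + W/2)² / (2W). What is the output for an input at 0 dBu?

-2.56 dBu

x − T + W/2 = 0 − (-3) + 5 = 8.
GR = (1 − 1/5) × 8² / 20 = 0.8 × 64 / 20 = 2.56 dB.
Output = 0 − 2.56 = -2.56 dBu.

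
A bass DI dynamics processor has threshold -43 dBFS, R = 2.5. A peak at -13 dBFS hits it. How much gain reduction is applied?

-13 dBFS exceeds the threshold by 30 dB.
A 2.5:1 ratio leaves 12 dB of that excess.
Gain reduction = 30 − 12 = 18 dB.

18 dB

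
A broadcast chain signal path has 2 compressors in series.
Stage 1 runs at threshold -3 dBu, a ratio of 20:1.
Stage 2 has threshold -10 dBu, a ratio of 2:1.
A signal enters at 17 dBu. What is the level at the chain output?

Stage 1: 17 dBu is 20 dB over -3 dBu; at 20:1 that becomes 1 dB over, giving -2 dBu.
Stage 2: overshoot 8 dB → 8/2 = 4 dB → -6 dBu.

-6 dBu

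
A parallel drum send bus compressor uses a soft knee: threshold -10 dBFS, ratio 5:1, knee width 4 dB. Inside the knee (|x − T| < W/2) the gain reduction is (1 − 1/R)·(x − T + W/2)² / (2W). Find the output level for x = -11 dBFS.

x − T + W/2 = -11 − (-10) + 2 = 1.
GR = (1 − 1/5) × 1² / 8 = 0.8 × 1 / 8 = 0.1 dB.
Output = -11 − 0.1 = -11.1 dBFS.

-11.1 dBFS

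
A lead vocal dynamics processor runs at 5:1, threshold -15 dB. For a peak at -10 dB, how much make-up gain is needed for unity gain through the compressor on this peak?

Overshoot 5 dB → 5/5 = 1 dB after compression, so the compressed level is -15 + 1 = -14 dB.
Make-up = target − compressed = -10 − (-14) = 4 dB.

4 dB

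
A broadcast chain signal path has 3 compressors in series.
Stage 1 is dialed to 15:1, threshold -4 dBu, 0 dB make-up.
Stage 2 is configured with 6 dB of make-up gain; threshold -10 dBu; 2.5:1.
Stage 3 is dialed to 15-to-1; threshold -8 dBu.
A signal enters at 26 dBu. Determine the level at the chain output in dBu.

Stage 1: overshoot 30 dB → 30/15 = 2 dB → -2 dBu.
Stage 2: overshoot 8 dB → 8/2.5 = 3.2 dB → -6.8 dBu; +6 dB make-up → -0.8 dBu.
Stage 3: -0.8 dBu is 7.2 dB over -8 dBu; at 15:1 that becomes 0.48 dB over, giving -7.52 dBu.

-7.52 dBu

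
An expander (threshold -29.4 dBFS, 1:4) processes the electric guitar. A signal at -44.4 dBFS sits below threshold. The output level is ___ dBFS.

Below threshold, a 1:4 expander applies gain = (4−1)×(T − x) of attenuation.
(4−1) × 15 = 45 dB, so output = -44.4 − 45 = -89.4 dBFS.

-89.4 dBFS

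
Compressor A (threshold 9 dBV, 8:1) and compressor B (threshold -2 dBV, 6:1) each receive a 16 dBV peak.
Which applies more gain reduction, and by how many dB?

A: overshoot 7 dB → output overshoot 0.875 dB → GR 6.125 dB.
B: overshoot 18 dB → output overshoot 3 dB → GR 15 dB.
Difference: 8.875 dB in favour of B.

B, by 8.875 dB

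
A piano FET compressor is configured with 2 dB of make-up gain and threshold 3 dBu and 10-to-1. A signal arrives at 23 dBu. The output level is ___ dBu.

The input is 20 dB above the 3 dBu threshold.
At 10:1 the overshoot is divided by 10, leaving 2 dB above threshold.
So the level is 3 + 2 = 5 dBu; make-up adds 2 dB, giving 7 dBu.

7 dBu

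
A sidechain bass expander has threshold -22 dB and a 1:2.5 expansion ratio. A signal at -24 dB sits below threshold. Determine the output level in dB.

Undershoot = (-22) − (-24) = 2 dB.
At 1:2.5, that expands to 5 dB under threshold.
Output = -22 − 5 = -27 dB.

-27 dB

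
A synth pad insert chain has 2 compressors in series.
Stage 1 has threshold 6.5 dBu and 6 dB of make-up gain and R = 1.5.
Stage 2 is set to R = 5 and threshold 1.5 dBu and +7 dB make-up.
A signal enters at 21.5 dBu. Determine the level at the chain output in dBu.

12.7 dBu

Stage 1: 21.5 dBu is 15 dB over 6.5 dBu; at 1.5:1 that becomes 10 dB over, giving 16.5 dBu; +6 dB make-up → 22.5 dBu.
Stage 2: 22.5 dBu is 21 dB over 1.5 dBu; at 5:1 that becomes 4.2 dB over, giving 5.7 dBu; +7 dB make-up → 12.7 dBu.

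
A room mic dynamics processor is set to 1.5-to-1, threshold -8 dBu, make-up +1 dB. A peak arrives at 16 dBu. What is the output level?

9 dBu

16 dBu sits 24 dB over threshold.
The 24 dB excess becomes 16 dB after 1.5:1 reduction.
Output = -8 + 16 = 8 dBu; make-up adds 1 dB, giving 9 dBu.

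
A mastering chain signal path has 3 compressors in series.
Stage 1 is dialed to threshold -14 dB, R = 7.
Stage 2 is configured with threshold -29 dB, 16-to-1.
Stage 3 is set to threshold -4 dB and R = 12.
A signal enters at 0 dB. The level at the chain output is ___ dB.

-27.9375 dB

Stage 1: 0 dB is 14 dB over -14 dB; at 7:1 that becomes 2 dB over, giving -12 dB.
Stage 2: 17 dB above -29 dB, reduced 16:1 to 1.0625 dB above → -27.9375 dB.
Stage 3: -27.9375 dB is at or below the -4 dB threshold — no compression; output -27.9375 dB.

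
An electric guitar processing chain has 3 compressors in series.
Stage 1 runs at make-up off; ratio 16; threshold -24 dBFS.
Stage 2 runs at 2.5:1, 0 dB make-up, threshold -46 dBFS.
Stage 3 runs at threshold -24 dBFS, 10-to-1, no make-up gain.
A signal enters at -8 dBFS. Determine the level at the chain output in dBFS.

-36.8 dBFS

Stage 1: overshoot 16 dB → 16/16 = 1 dB → -23 dBFS.
Stage 2: overshoot 23 dB → 23/2.5 = 9.2 dB → -36.8 dBFS.
Stage 3: below threshold (-36.8 ≤ -24); passes unchanged; output -36.8 dBFS.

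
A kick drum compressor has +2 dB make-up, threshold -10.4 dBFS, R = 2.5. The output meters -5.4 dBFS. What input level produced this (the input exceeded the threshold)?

-2.9 dBFS

Remove make-up: -5.4 − 2 = -7.4 dBFS.
Post-compression overshoot = -7.4 − (-10.4) = 3 dB.
Input overshoot = R × output overshoot = 7.5 dB → input = -10.4 + 7.5 = -2.9 dBFS.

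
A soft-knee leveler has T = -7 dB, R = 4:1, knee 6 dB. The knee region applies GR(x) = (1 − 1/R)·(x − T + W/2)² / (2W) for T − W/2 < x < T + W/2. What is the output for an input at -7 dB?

x − T + W/2 = -7 − (-7) + 3 = 3.
GR = (1 − 1/4) × 3² / 12 = 0.75 × 9 / 12 = 0.5625 dB.
Output = -7 − 0.5625 = -7.5625 dB.

-7.5625 dB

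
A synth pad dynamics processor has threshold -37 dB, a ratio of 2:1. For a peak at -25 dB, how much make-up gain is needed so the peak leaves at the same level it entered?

6 dB

Without make-up, output = threshold + overshoot/2 = -37 + 6 = -31 dB.
Gap to target: 6 dB.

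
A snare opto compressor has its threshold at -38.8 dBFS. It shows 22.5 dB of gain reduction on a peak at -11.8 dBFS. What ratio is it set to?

6:1

Input overshoot = -11.8 − (-38.8) = 27 dB.
Output overshoot = 27 − 22.5 = 4.5 dB.
Ratio = input overshoot / output overshoot = 27 / 4.5 = 6.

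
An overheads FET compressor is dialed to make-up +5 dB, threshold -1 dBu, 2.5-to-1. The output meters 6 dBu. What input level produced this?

4 dBu

Stripping the +5 dB make-up gives 1 dBu at the gain stage.
Post-compression overshoot = 1 − (-1) = 2 dB.
Before 2.5:1 compression the overshoot was 2 × 2.5 = 5 dB, so input = -1 + 5 = 4 dBu.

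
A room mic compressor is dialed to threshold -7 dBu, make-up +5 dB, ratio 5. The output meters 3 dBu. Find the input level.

Remove make-up: 3 − 5 = -2 dBu.
That's 5 dB above the -7 dBu threshold.
Before 5:1 compression the overshoot was 5 × 5 = 25 dB, so input = -7 + 25 = 18 dBu.

18 dBu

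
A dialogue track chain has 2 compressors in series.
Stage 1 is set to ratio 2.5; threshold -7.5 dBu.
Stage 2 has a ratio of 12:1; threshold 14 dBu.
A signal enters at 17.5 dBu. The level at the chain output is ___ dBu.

2.5 dBu

Stage 1: 25 dB above -7.5 dBu, reduced 2.5:1 to 10 dB above → 2.5 dBu.
Stage 2: 2.5 dBu is at or below the 14 dBu threshold — no compression; output 2.5 dBu.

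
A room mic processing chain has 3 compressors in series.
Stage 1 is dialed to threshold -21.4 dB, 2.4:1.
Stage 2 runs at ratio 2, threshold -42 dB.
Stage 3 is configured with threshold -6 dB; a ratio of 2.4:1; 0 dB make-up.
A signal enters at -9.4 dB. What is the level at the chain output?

-29.2 dB

Stage 1: -9.4 dB is 12 dB over -21.4 dB; at 2.4:1 that becomes 5 dB over, giving -16.4 dB.
Stage 2: overshoot 25.6 dB → 25.6/2 = 12.8 dB → -29.2 dB.
Stage 3: below threshold (-29.2 ≤ -6); passes unchanged; output -29.2 dB.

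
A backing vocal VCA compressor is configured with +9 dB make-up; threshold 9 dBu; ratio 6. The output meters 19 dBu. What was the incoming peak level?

15 dBu

Before make-up, the level was 19 − 9 = 10 dBu.
Post-compression overshoot = 10 − 9 = 1 dB.
Undo the ratio: input overshoot = 1 × 6 = 6 dB, giving input = 15 dBu.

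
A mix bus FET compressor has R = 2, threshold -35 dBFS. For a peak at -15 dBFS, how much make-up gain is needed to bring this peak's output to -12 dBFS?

The peak compresses to -35 + 20/2 = -25 dBFS.
To reach -12 dBFS requires -12 − (-25) = 13 dB of make-up.

13 dB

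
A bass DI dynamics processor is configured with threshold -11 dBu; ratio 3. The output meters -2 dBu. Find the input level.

The compressed level sits -2 − (-11) = 9 dB over threshold.
Input overshoot = R × output overshoot = 27 dB → input = -11 + 27 = 16 dBu.

16 dBu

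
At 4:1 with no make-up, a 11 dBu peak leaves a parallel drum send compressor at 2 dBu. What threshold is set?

-1 dBu

Let T be the threshold. Output overshoot = (input overshoot)/R, so 2 − T = (11 − T)/4.
4·(2 − T) = 11 − T → 3·T = 8 − 11 = -3.
T = -3/3 = -1 dBu.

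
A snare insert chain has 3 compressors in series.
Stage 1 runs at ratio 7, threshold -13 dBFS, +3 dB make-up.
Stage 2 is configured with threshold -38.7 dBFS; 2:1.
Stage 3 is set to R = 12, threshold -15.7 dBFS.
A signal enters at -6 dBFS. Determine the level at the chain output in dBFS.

Stage 1: -6 dBFS is 7 dB over -13 dBFS; at 7:1 that becomes 1 dB over, giving -12 dBFS; +3 dB make-up → -9 dBFS.
Stage 2: overshoot 29.7 dB → 29.7/2 = 14.85 dB → -23.85 dBFS.
Stage 3: -23.85 dBFS ≤ -15.7 dBFS, so stage 3 doesn't engage; output -23.85 dBFS.

-23.85 dBFS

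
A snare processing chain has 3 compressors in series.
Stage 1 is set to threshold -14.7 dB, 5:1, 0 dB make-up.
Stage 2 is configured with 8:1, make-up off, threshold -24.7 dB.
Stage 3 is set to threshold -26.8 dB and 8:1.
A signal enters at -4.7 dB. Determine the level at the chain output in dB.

Stage 1: overshoot 10 dB → 10/5 = 2 dB → -12.7 dB.
Stage 2: overshoot 12 dB → 12/8 = 1.5 dB → -23.2 dB.
Stage 3: -23.2 dB is 3.6 dB over -26.8 dB; at 8:1 that becomes 0.45 dB over, giving -26.35 dB.

-26.35 dB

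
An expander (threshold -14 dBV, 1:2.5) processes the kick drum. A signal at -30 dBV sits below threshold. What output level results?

-54 dBV

The input is 16 dB below the -14 dBV threshold.
A 1:2.5 expander multiplies undershoot by 2.5: 16 × 2.5 = 40 dB below threshold.
Output = -14 − 40 = -54 dBV.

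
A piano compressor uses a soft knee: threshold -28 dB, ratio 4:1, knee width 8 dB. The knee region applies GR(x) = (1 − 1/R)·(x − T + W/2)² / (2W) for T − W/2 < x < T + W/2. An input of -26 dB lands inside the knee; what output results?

x − T + W/2 = -26 − (-28) + 4 = 6.
GR = (1 − 1/4) × 6² / 16 = 0.75 × 36 / 16 = 1.6875 dB.
Output = -26 − 1.6875 = -27.6875 dB.

-27.6875 dB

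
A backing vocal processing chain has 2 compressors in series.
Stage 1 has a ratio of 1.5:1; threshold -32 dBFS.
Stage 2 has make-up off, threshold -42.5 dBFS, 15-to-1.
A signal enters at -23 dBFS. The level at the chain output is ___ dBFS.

Stage 1: 9 dB above -32 dBFS, reduced 1.5:1 to 6 dB above → -26 dBFS.
Stage 2: -26 dBFS is 16.5 dB over -42.5 dBFS; at 15:1 that becomes 1.1 dB over, giving -41.4 dBFS.

-41.4 dBFS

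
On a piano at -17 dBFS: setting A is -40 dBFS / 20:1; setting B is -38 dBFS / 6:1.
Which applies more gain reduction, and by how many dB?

A, by 4.35 dB

A: GR = 23 − 23/20 = 21.85 dB.
B: GR = 21 − 21/6 = 17.5 dB.
Difference: 4.35 dB in favour of A.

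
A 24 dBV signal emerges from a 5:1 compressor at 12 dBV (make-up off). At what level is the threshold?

Gain reduction = 24 − 12 = 12 dB; output overshoot = GR / (R − 1) = 12 / 4 = 3 dB.
Threshold = output − output overshoot = 12 − 3 = 9 dBV.

9 dBV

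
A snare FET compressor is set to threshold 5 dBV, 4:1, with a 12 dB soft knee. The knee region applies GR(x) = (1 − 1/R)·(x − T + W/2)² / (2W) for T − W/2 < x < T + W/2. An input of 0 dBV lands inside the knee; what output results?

-0.03125 dBV

x − T + W/2 = 0 − 5 + 6 = 1.
GR = (1 − 1/4) × 1² / 24 = 0.75 × 1 / 24 = 0.03125 dB.
Output = 0 − 0.03125 = -0.03125 dBV.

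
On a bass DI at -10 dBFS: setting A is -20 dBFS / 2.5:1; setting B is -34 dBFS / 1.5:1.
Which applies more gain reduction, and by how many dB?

A: overshoot 10 dB → output overshoot 4 dB → GR 6 dB.
B: overshoot 24 dB → output overshoot 16 dB → GR 8 dB.
B applies 2 dB more gain reduction.

B, by 2 dB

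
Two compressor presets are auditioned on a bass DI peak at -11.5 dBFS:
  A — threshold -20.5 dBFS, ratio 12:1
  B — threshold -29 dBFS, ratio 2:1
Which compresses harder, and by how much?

A: GR = 9 − 9/12 = 8.25 dB.
B: GR = 17.5 − 17.5/2 = 8.75 dB.
Difference: 0.5 dB in favour of B.

B, by 0.5 dB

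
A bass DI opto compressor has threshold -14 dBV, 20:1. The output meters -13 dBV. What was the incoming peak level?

6 dBV

The compressed level sits -13 − (-14) = 1 dB over threshold.
Undo the ratio: input overshoot = 1 × 20 = 20 dB, giving input = 6 dBV.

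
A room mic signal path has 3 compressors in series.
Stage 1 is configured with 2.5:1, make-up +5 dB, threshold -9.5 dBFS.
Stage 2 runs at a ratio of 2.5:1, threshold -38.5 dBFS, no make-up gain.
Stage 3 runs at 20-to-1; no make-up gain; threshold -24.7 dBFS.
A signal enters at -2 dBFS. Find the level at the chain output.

-24.65 dBFS

Stage 1: -2 dBFS is 7.5 dB over -9.5 dBFS; at 2.5:1 that becomes 3 dB over, giving -6.5 dBFS; +5 dB make-up → -1.5 dBFS.
Stage 2: 37 dB above -38.5 dBFS, reduced 2.5:1 to 14.8 dB above → -23.7 dBFS.
Stage 3: overshoot 1 dB → 1/20 = 0.05 dB → -24.65 dBFS.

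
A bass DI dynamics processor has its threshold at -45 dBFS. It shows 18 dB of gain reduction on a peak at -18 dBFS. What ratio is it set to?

Input overshoot = -18 − (-45) = 27 dB.
Output overshoot = 27 − 18 = 9 dB.
Ratio = input overshoot / output overshoot = 27 / 9 = 3.

3:1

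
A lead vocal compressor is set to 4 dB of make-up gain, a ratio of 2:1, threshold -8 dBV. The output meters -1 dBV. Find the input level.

Remove make-up: -1 − 4 = -5 dBV.
Post-compression overshoot = -5 − (-8) = 3 dB.
Input overshoot = R × output overshoot = 6 dB → input = -8 + 6 = -2 dBV.

-2 dBV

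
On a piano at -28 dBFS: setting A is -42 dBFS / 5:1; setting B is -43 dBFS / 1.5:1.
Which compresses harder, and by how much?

A, by 6.2 dB

A: GR = 14 − 14/5 = 11.2 dB.
B: GR = 15 − 15/1.5 = 5 dB.
Difference: 6.2 dB in favour of A.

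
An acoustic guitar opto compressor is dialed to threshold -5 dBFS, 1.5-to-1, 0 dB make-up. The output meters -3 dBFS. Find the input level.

-2 dBFS

The compressed level sits -3 − (-5) = 2 dB over threshold.
Input overshoot = R × output overshoot = 3 dB → input = -5 + 3 = -2 dBFS.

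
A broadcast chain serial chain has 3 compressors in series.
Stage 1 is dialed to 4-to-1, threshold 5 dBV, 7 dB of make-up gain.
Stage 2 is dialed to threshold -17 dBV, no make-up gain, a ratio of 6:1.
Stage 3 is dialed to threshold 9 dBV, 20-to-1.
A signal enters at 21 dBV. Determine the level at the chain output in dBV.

Stage 1: 21 dBV is 16 dB over 5 dBV; at 4:1 that becomes 4 dB over, giving 9 dBV; +7 dB make-up → 16 dBV.
Stage 2: 33 dB above -17 dBV, reduced 6:1 to 5.5 dB above → -11.5 dBV.
Stage 3: below threshold (-11.5 ≤ 9); passes unchanged; output -11.5 dBV.

-11.5 dBV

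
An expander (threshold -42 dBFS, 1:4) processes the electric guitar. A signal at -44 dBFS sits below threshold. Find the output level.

-50 dBFS

Undershoot = (-42) − (-44) = 2 dB.
At 1:4, that expands to 8 dB under threshold.
Output = -42 − 8 = -50 dBFS.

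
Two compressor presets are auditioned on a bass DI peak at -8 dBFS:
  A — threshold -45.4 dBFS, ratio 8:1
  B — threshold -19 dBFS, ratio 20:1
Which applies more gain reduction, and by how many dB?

A: overshoot 37.4 dB → output overshoot 4.675 dB → GR 32.725 dB.
B: overshoot 11 dB → output overshoot 0.55 dB → GR 10.45 dB.
A reduces 22.275 dB more.

A, by 22.275 dB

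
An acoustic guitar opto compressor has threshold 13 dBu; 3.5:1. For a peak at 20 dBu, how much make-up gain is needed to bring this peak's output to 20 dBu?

Without make-up, output = threshold + overshoot/3.5 = 13 + 2 = 15 dBu.
Gap to target: 5 dB.

5 dB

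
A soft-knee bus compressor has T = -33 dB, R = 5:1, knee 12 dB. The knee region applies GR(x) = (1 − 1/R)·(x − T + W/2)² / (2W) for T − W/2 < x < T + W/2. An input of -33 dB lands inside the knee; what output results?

x − T + W/2 = -33 − (-33) + 6 = 6.
GR = (1 − 1/5) × 6² / 24 = 0.8 × 36 / 24 = 1.2 dB.
Output = -33 − 1.2 = -34.2 dB.

-34.2 dB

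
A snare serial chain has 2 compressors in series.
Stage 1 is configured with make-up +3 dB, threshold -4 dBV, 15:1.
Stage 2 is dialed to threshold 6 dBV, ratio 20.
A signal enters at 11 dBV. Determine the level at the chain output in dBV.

Stage 1: 15 dB above -4 dBV, reduced 15:1 to 1 dB above → -3 dBV; +3 dB make-up → 0 dBV.
Stage 2: 0 dBV ≤ 6 dBV, so stage 2 doesn't engage; output 0 dBV.

0 dBV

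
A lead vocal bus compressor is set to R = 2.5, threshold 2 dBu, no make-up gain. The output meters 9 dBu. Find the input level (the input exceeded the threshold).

19.5 dBu

The compressed level sits 9 − 2 = 7 dB over threshold.
Undo the ratio: input overshoot = 7 × 2.5 = 17.5 dB, giving input = 19.5 dBu.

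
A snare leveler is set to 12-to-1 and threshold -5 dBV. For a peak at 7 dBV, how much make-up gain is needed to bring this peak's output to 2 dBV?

The peak compresses to -5 + 12/12 = -4 dBV.
To reach 2 dBV requires 2 − (-4) = 6 dB of make-up.

6 dB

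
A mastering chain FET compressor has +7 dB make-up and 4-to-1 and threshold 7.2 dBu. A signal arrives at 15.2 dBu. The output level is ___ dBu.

15.2 dBu sits 8 dB over threshold.
At 4:1 the overshoot is divided by 4, leaving 2 dB above threshold.
That puts the output at 9.2 dBu; make-up adds 7 dB, giving 16.2 dBu.

16.2 dBu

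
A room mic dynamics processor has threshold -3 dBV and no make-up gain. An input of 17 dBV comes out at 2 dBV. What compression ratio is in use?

Input overshoot = 17 − (-3) = 20 dB; output overshoot = 2 − (-3) = 5 dB.
Ratio = 20 / 5 = 4.

4:1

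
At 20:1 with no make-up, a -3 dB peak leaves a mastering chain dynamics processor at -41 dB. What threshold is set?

Input is 40 dB above T (since output overshoot × R = input overshoot: (-41 − T)·20 = -3 − T gives T = -43 dB).
Check: -43 + (-3 − (-43))/20 = -43 + 2 = -41 dB. ✓

-43 dB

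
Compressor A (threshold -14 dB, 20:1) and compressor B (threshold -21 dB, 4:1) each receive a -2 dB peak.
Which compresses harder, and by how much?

A: 12 dB over, compressed to 0.6 dB over, so 11.4 dB of GR.
B: 19 dB over, compressed to 4.75 dB over, so 14.25 dB of GR.
B applies 2.85 dB more gain reduction.

B, by 2.85 dB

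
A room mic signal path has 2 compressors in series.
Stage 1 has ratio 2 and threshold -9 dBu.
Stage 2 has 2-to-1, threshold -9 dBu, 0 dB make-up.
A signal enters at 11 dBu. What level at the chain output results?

-4 dBu

Stage 1: overshoot 20 dB → 20/2 = 10 dB → 1 dBu.
Stage 2: 1 dBu is 10 dB over -9 dBu; at 2:1 that becomes 5 dB over, giving -4 dBu.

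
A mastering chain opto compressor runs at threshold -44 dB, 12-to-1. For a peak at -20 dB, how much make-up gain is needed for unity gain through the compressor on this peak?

22 dB

Overshoot 24 dB → 24/12 = 2 dB after compression, so the compressed level is -44 + 2 = -42 dB.
Make-up = target − compressed = -20 − (-42) = 22 dB.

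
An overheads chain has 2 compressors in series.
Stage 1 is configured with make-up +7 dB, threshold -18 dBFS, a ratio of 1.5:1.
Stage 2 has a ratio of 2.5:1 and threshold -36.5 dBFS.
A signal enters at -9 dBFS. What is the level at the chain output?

Stage 1: -9 dBFS is 9 dB over -18 dBFS; at 1.5:1 that becomes 6 dB over, giving -12 dBFS; +7 dB make-up → -5 dBFS.
Stage 2: 31.5 dB above -36.5 dBFS, reduced 2.5:1 to 12.6 dB above → -23.9 dBFS.

-23.9 dBFS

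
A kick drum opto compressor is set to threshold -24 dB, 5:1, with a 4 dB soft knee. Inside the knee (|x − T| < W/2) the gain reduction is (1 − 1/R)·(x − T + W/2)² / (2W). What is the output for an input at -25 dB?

x − T + W/2 = -25 − (-24) + 2 = 1.
GR = (1 − 1/5) × 1² / 8 = 0.8 × 1 / 8 = 0.1 dB.
Output = -25 − 0.1 = -25.1 dB.

-25.1 dB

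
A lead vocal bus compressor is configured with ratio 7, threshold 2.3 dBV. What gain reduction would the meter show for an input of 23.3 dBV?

The signal is 21 dB above threshold.
After 7:1 compression the overshoot becomes 21/7 = 3 dB.
Gain reduction = 21 − 3 = 18 dB.

18 dB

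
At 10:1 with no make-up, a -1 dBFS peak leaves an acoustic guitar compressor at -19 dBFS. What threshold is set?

-21 dBFS

Input is 20 dB above T (since output overshoot × R = input overshoot: (-19 − T)·10 = -1 − T gives T = -21 dBFS).
Check: -21 + (-1 − (-21))/10 = -21 + 2 = -19 dBFS. ✓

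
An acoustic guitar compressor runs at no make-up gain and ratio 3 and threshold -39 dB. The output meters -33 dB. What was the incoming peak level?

-21 dB

Post-compression overshoot = -33 − (-39) = 6 dB.
Undo the ratio: input overshoot = 6 × 3 = 18 dB, giving input = -21 dB.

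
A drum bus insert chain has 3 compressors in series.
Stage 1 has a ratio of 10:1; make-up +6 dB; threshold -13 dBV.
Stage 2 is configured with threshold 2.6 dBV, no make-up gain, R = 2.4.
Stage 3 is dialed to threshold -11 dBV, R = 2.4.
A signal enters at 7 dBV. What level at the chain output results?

-8.5 dBV

Stage 1: 7 dBV is 20 dB over -13 dBV; at 10:1 that becomes 2 dB over, giving -11 dBV; +6 dB make-up → -5 dBV.
Stage 2: -5 dBV is at or below the 2.6 dBV threshold — no compression; output -5 dBV.
Stage 3: -5 dBV is 6 dB over -11 dBV; at 2.4:1 that becomes 2.5 dB over, giving -8.5 dBV.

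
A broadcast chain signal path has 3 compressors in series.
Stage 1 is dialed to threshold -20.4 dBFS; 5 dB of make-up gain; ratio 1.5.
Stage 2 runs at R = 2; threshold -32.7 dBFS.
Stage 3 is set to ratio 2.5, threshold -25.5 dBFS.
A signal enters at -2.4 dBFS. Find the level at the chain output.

-22.52 dBFS

Stage 1: -2.4 dBFS is 18 dB over -20.4 dBFS; at 1.5:1 that becomes 12 dB over, giving -8.4 dBFS; +5 dB make-up → -3.4 dBFS.
Stage 2: 29.3 dB above -32.7 dBFS, reduced 2:1 to 14.65 dB above → -18.05 dBFS.
Stage 3: 7.45 dB above -25.5 dBFS, reduced 2.5:1 to 2.98 dB above → -22.52 dBFS.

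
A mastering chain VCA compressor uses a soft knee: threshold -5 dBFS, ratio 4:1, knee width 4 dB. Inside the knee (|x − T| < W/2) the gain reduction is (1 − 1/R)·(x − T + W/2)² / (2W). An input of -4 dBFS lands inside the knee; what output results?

x − T + W/2 = -4 − (-5) + 2 = 3.
GR = (1 − 1/4) × 3² / 8 = 0.75 × 9 / 8 = 0.84375 dB.
Output = -4 − 0.84375 = -4.84375 dBFS.

-4.84375 dBFS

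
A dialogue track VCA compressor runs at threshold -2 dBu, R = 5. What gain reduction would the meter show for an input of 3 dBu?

Overshoot = 3 − (-2) = 5 dB.
At 5:1, output sits 5/5 = 1 dB above threshold.
Gain reduction = 5 − 1 = 4 dB.

4 dB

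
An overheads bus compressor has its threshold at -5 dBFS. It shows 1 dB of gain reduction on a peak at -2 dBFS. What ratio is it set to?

Input overshoot = -2 − (-5) = 3 dB.
Output overshoot = 3 − 1 = 2 dB.
Ratio = input overshoot / output overshoot = 3 / 2 = 1.5.

1.5:1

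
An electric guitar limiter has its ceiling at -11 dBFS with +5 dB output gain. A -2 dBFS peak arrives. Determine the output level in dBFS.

-6 dBFS

A brickwall limiter is an ∞:1 compressor: any input above the ceiling is clamped to -11 dBFS.
Output gain then adds 5 dB: -11 + 5 = -6 dBFS.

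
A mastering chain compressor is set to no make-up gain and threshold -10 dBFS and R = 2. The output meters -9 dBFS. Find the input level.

-8 dBFS

The compressed level sits -9 − (-10) = 1 dB over threshold.
Input overshoot = R × output overshoot = 2 dB → input = -10 + 2 = -8 dBFS.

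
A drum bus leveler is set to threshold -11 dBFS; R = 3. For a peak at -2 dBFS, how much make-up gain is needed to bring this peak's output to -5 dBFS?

3 dB

The peak compresses to -11 + 9/3 = -8 dBFS.
To reach -5 dBFS requires -5 − (-8) = 3 dB of make-up.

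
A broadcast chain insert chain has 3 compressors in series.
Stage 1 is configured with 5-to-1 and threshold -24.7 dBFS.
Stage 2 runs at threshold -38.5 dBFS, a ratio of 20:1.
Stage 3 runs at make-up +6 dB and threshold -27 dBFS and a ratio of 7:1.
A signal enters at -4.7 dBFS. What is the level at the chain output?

Stage 1: 20 dB above -24.7 dBFS, reduced 5:1 to 4 dB above → -20.7 dBFS.
Stage 2: overshoot 17.8 dB → 17.8/20 = 0.89 dB → -37.61 dBFS.
Stage 3: -37.61 dBFS ≤ -27 dBFS, so stage 3 doesn't engage; make-up brings it to -31.61 dBFS.

-31.61 dBFS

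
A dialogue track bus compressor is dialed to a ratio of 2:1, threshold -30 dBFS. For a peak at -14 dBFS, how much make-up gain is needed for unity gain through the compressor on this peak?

The peak compresses to -30 + 16/2 = -22 dBFS.
To reach -14 dBFS requires -14 − (-22) = 8 dB of make-up.

8 dB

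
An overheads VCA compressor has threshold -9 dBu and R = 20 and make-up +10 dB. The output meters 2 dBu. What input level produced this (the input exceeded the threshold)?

Before make-up, the level was 2 − 10 = -8 dBu.
Post-compression overshoot = -8 − (-9) = 1 dB.
Undo the ratio: input overshoot = 1 × 20 = 20 dB, giving input = 11 dBu.

11 dBu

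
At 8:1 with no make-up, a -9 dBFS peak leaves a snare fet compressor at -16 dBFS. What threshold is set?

-17 dBFS

Gain reduction = -9 − (-16) = 7 dB; output overshoot = GR / (R − 1) = 7 / 7 = 1 dB.
Threshold = output − output overshoot = -16 − 1 = -17 dBFS.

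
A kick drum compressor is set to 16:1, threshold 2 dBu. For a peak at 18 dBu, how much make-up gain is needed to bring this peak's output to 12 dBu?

The peak compresses to 2 + 16/16 = 3 dBu.
To reach 12 dBu requires 12 − 3 = 9 dB of make-up.

9 dB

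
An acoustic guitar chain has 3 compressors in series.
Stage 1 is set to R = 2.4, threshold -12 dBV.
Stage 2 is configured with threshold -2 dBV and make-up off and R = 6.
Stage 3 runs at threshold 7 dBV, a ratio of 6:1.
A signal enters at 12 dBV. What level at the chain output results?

Stage 1: 12 dBV is 24 dB over -12 dBV; at 2.4:1 that becomes 10 dB over, giving -2 dBV.
Stage 2: below threshold (-2 ≤ -2); passes unchanged; output -2 dBV.
Stage 3: below threshold (-2 ≤ 7); passes unchanged; output -2 dBV.

-2 dBV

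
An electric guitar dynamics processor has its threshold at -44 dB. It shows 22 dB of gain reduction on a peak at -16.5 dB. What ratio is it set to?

Input overshoot = -16.5 − (-44) = 27.5 dB.
Output overshoot = 27.5 − 22 = 5.5 dB.
Ratio = input overshoot / output overshoot = 27.5 / 5.5 = 5.

5:1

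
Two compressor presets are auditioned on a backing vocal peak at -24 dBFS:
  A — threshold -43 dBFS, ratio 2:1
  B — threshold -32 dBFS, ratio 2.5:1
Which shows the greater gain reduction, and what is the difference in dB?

A, by 4.7 dB

A: overshoot 19 dB → output overshoot 9.5 dB → GR 9.5 dB.
B: overshoot 8 dB → output overshoot 3.2 dB → GR 4.8 dB.
A reduces 4.7 dB more.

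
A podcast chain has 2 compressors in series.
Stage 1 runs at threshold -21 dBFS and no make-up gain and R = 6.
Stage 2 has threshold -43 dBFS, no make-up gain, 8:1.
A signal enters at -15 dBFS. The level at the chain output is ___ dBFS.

Stage 1: overshoot 6 dB → 6/6 = 1 dB → -20 dBFS.
Stage 2: -20 dBFS is 23 dB over -43 dBFS; at 8:1 that becomes 2.875 dB over, giving -40.125 dBFS.

-40.125 dBFS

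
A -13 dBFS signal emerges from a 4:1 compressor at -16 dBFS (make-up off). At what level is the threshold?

Input is 4 dB above T (since output overshoot × R = input overshoot: (-16 − T)·4 = -13 − T gives T = -17 dBFS).
Check: -17 + (-13 − (-17))/4 = -17 + 1 = -16 dBFS. ✓

-17 dBFS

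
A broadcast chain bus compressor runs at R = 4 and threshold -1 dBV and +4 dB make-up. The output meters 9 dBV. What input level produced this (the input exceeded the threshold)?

Stripping the +4 dB make-up gives 5 dBV at the gain stage.
That's 6 dB above the -1 dBV threshold.
Input overshoot = R × output overshoot = 24 dB → input = -1 + 24 = 23 dBV.

23 dBV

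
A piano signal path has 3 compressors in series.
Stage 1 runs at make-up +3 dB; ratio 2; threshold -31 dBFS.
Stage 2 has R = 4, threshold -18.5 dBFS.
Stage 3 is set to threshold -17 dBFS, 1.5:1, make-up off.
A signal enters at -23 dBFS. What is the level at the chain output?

Stage 1: -23 dBFS is 8 dB over -31 dBFS; at 2:1 that becomes 4 dB over, giving -27 dBFS; +3 dB make-up → -24 dBFS.
Stage 2: -24 dBFS is at or below the -18.5 dBFS threshold — no compression; output -24 dBFS.
Stage 3: -24 dBFS is at or below the -17 dBFS threshold — no compression; output -24 dBFS.

-24 dBFS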